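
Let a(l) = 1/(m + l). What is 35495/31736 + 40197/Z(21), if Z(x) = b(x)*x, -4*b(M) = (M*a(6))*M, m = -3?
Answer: -1664398301/32656344 ≈ -50.967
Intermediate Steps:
a(l) = 1/(-3 + l)
b(M) = -M²/12 (b(M) = -M/(-3 + 6)*M/4 = -M/3*M/4 = -M²/12)
Z(x) = -x³/12 (Z(x) = (-x²/12)*x = -x³/12)
35495/31736 + 40197/Z(21) = 35495/31736 + 40197/((-1/12*21³)) = 35495*(1/31736) + 40197/((-1/12*9261)) = 35495/31736 + 40197/(-3087/4) = 35495/31736 + 40197*(-4/3087) = 35495/31736 - 53596/1029 = -1664398301/32656344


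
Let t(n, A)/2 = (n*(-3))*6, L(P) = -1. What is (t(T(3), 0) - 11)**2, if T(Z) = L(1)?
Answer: 625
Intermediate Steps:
T(Z) = -1
t(n, A) = -36*n (t(n, A) = 2*((n*(-3))*6) = 2*(-3*n*6) = 2*(-18*n) = -36*n)
(t(T(3), 0) - 11)**2 = (-36*(-1) - 11)**2 = (36 - 11)**2 = 25**2 = 625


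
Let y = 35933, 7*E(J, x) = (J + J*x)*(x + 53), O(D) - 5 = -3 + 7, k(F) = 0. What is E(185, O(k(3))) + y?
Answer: 366231/7 ≈ 52319.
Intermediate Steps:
O(D) = 9 (O(D) = 5 + (-3 + 7) = 5 + 4 = 9)
E(J, x) = (53 + x)*(J + J*x)/7 (E(J, x) = ((J + J*x)*(x + 53))/7 = ((J + J*x)*(53 + x))/7 = ((53 + x)*(J + J*x))/7 = (53 + x)*(J + J*x)/7)
E(185, O(k(3))) + y = (1/7)*185*(53 + 9**2 + 54*9) + 35933 = (1/7)*185*(53 + 81 + 486) + 35933 = (1/7)*185*620 + 35933 = 114700/7 + 35933 = 366231/7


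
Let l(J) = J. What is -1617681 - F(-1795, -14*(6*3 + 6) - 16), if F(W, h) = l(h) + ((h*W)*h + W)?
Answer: 220792146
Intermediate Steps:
F(W, h) = W + h + W*h² (F(W, h) = h + ((h*W)*h + W) = h + ((W*h)*h + W) = h + (W*h² + W) = h + (W + W*h²) = W + h + W*h²)
-1617681 - F(-1795, -14*(6*3 + 6) - 16) = -1617681 - (-1795 + (-14*(6*3 + 6) - 16) - 1795*(-14*(6*3 + 6) - 16)²) = -1617681 - (-1795 + (-14*(18 + 6) - 16) - 1795*(-14*(18 + 6) - 16)²) = -1617681 - (-1795 + (-14*24 - 16) - 1795*(-14*24 - 16)²) = -1617681 - (-1795 + (-336 - 16) - 1795*(-336 - 16)²) = -1617681 - (-1795 - 352 - 1795*(-352)²) = -1617681 - (-1795 - 352 - 1795*123904) = -1617681 - (-1795 - 352 - 222407680) = -1617681 - 1*(-222409827) = -1617681 + 222409827 = 220792146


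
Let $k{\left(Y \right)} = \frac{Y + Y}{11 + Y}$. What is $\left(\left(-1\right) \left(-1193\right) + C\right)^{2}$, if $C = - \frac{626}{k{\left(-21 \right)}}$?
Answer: $\frac{480617929}{441} \approx 1.0898 \cdot 10^{6}$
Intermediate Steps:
$k{\left(Y \right)} = \frac{2 Y}{11 + Y}$
$C = - \frac{3130}{21}$ ($C = - \frac{626}{2 \left(-21\right) \frac{1}{11 - 21}} = - \frac{626}{2 \left(-21\right) \frac{1}{-10}} = - \frac{626}{2 \left(-21\right) \left(- \frac{1}{10}\right)} = - \frac{626}{\frac{21}{5}} = \left(-626\right) \frac{5}{21} = - \frac{3130}{21} \approx -149.05$)
$\left(\left(-1\right) \left(-1193\right) + C\right)^{2} = \left(\left(-1\right) \left(-1193\right) - \frac{3130}{21}\right)^{2} = \left(1193 - \frac{3130}{21}\right)^{2} = \left(\frac{21923}{21}\right)^{2} = \frac{480617929}{441}$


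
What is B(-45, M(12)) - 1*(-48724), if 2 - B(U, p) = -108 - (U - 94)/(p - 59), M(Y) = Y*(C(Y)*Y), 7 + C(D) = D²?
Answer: 960515807/19669 ≈ 48834.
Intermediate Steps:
C(D) = -7 + D²
M(Y) = Y²*(-7 + Y²) (M(Y) = Y*((-7 + Y²)*Y) = Y*(Y*(-7 + Y²)) = Y²*(-7 + Y²))
B(U, p) = 110 + (-94 + U)/(-59 + p) (B(U, p) = 2 - (-108 - (U - 94)/(p - 59)) = 2 - (-108 - (-94 + U)/(-59 + p)) = 2 + (108 + (-94 + U)/(-59 + p)) = 110 + (-94 + U)/(-59 + p))
B(-45, M(12)) - 1*(-48724) = (-6584 - 45 + 110*(12²*(-7 + 12²)))/(-59 + 12²*(-7 + 12²)) - 1*(-48724) = (-6584 - 45 + 110*(144*(-7 + 144)))/(-59 + 144*(-7 + 144)) + 48724 = (-6584 - 45 + 110*(144*137))/(-59 + 144*137) + 48724 = (-6584 - 45 + 110*19728)/(-59 + 19728) + 48724 = (-6584 - 45 + 2170080)/19669 + 48724 = (1/19669)*2163451 + 48724 = 2163451/19669 + 48724 = 960515807/19669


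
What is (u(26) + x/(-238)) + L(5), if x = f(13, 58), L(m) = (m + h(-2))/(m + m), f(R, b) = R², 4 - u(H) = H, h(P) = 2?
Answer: -13096/595 ≈ -22.010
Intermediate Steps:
u(H) = 4 - H
L(m) = (2 + m)/(2*m) (L(m) = (m + 2)/(m + m) = (2 + m)/((2*m)) = (2 + m)*(1/(2*m)) = (2 + m)/(2*m))
x = 169 (x = 13² = 169)
(u(26) + x/(-238)) + L(5) = ((4 - 1*26) + 169/(-238)) + (½)*(2 + 5)/5 = ((4 - 26) + 169*(-1/238)) + (½)*(⅕)*7 = (-22 - 169/238) + 7/10 = -5405/238 + 7/10 = -13096/595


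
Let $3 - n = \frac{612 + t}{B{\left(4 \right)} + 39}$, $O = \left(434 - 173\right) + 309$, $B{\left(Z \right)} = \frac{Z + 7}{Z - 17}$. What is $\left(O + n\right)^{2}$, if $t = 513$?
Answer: $\frac{72674993889}{246016} \approx 2.9541 \cdot 10^{5}$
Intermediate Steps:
$B{\left(Z \right)} = \frac{7 + Z}{-17 + Z}$
$O = 570$ ($O = 261 + 309 = 570$)
$n = - \frac{13137}{496}$ ($n = 3 - \frac{612 + 513}{\frac{7 + 4}{-17 + 4} + 39} = 3 - \frac{1125}{\frac{1}{-13} \cdot 11 + 39} = 3 - \frac{1125}{\left(- \frac{1}{13}\right) 11 + 39} = 3 - \frac{1125}{- \frac{11}{13} + 39} = 3 - \frac{1125}{\frac{496}{13}} = 3 - 1125 \cdot \frac{13}{496} = 3 - \frac{14625}{496} = - \frac{13137}{496} \approx -26.486$)
$\left(O + n\right)^{2} = \left(570 - \frac{13137}{496}\right)^{2} = \left(\frac{269583}{496}\right)^{2} = \frac{72674993889}{246016}$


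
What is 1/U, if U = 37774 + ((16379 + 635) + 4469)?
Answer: 1/59257 ≈ 1.6876e-5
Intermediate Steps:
U = 59257 (U = 37774 + (17014 + 4469) = 37774 + 21483 = 59257)
1/U = 1/59257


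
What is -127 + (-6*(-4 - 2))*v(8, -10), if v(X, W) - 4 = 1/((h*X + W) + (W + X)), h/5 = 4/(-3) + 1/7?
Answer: 5132/313 ≈ 16.396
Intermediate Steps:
h = -125/21 (h = 5*(4/(-3) + 1/7) = 5*(4*(-⅓) + 1*(⅐)) = 5*(-4/3 + ⅐) = 5*(-25/21) = -125/21 ≈ -5.9524)
v(X, W) = 4 + 1/(2*W - 104*X/21) (v(X, W) = 4 + 1/((-125*X/21 + W) + (W + X)) = 4 + 1/((W - 125*X/21) + (W + X)) = 4 + 1/(2*W - 104*X/21))
-127 + (-6*(-4 - 2))*v(8, -10) = -127 + (-6*(-4 - 2))*((21 - 416*8 + 168*(-10))/(2*(-52*8 + 21*(-10)))) = -127 + (-6*(-6))*((21 - 3328 - 1680)/(2*(-416 - 210))) = -127 + 36*((½)*(-4987)/(-626)) = -127 + 36*((½)*(-1/626)*(-4987)) = -127 + 36*(4987/1252) = -127 + 44883/313 = 5132/313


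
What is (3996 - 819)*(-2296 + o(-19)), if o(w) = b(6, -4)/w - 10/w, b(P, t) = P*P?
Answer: -138676050/19 ≈ -7.2987e+6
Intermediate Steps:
b(P, t) = P²
o(w) = 26/w (o(w) = 6²/w - 10/w = 36/w - 10/w = 26/w)
(3996 - 819)*(-2296 + o(-19)) = (3996 - 819)*(-2296 + 26/(-19)) = 3177*(-2296 + 26*(-1/19)) = 3177*(-2296 - 26/19) = 3177*(-43650/19) = -138676050/19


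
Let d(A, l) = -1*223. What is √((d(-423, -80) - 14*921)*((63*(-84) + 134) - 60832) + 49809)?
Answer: √865640639 ≈ 29422.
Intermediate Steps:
d(A, l) = -223
√((d(-423, -80) - 14*921)*((63*(-84) + 134) - 60832) + 49809) = √((-223 - 14*921)*((63*(-84) + 134) - 60832) + 49809) = √((-223 - 12894)*((-5292 + 134) - 60832) + 49809) = √(-13117*(-5158 - 60832) + 49809) = √(-13117*(-65990) + 49809) = √(865590830 + 49809) = √865640639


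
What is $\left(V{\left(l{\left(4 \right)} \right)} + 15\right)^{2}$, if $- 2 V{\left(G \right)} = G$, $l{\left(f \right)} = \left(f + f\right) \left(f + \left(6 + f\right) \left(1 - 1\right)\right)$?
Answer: $1$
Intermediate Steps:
$l{\left(f \right)} = 2 f^{2}$ ($l{\left(f \right)} = 2 f \left(f + \left(6 + f\right) 0\right) = 2 f \left(f + 0\right) = 2 f f = 2 f^{2}$)
$V{\left(G \right)} = - \frac{G}{2}$
$\left(V{\left(l{\left(4 \right)} \right)} + 15\right)^{2} = \left(- \frac{2 \cdot 4^{2}}{2} + 15\right)^{2} = \left(- \frac{2 \cdot 16}{2} + 15\right)^{2} = \left(\left(- \frac{1}{2}\right) 32 + 15\right)^{2} = \left(-16 + 15\right)^{2} = \left(-1\right)^{2} = 1$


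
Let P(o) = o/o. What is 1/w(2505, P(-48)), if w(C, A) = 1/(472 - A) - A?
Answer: -471/470 ≈ -1.0021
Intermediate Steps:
P(o) = 1
1/w(2505, P(-48)) = 1/((-1 - 1*1² + 472*1)/(-472 + 1)) = 1/((-1 - 1*1 + 472)/(-471)) = 1/(-(-1 - 1 + 472)/471) = 1/(-1/471*470) = 1/(-470/471) = -471/470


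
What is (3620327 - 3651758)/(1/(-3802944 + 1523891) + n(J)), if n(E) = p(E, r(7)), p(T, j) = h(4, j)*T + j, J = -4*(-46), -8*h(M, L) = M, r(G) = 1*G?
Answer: 71632914843/193719506 ≈ 369.78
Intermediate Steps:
r(G) = G
h(M, L) = -M/8
J = 184
p(T, j) = j - T/2 (p(T, j) = (-1/8*4)*T + j = -T/2 + j = j - T/2)
n(E) = 7 - E/2
(3620327 - 3651758)/(1/(-3802944 + 1523891) + n(J)) = (3620327 - 3651758)/(1/(-3802944 + 1523891) + (7 - 1/2*184)) = -31431/(1/(-2279053) + (7 - 92)) = -31431/(-1/2279053 - 85) = -31431/(-193719506/2279053) = -31431*(-2279053/193719506) = 71632914843/193719506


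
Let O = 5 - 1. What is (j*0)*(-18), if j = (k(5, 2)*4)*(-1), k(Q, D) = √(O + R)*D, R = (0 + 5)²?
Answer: 0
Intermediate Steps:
R = 25 (R = 5² = 25)
O = 4
k(Q, D) = D*√29 (k(Q, D) = √(4 + 25)*D = √29*D = D*√29)
j = -8*√29 (j = ((2*√29)*4)*(-1) = (8*√29)*(-1) = -8*√29 ≈ -43.081)
(j*0)*(-18) = (-8*√29*0)*(-18) = 0*(-18) = 0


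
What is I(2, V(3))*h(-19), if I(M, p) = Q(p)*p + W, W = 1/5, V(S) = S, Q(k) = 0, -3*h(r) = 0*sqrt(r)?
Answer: 0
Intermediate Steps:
h(r) = 0 (h(r) = -0*sqrt(r) = -1/3*0 = 0)
W = 1/5 ≈ 0.20000
I(M, p) = 1/5 (I(M, p) = 0*p + 1/5 = 0 + 1/5 = 1/5)
I(2, V(3))*h(-19) = (1/5)*0 = 0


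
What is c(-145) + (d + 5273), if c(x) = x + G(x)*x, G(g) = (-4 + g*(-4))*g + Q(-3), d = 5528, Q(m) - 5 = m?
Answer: 12120766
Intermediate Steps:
Q(m) = 5 + m
G(g) = 2 + g*(-4 - 4*g) (G(g) = (-4 + g*(-4))*g + (5 - 3) = (-4 - 4*g)*g + 2 = g*(-4 - 4*g) + 2 = 2 + g*(-4 - 4*g))
c(x) = x + x*(2 - 4*x - 4*x**2) (c(x) = x + (2 - 4*x - 4*x**2)*x = x + x*(2 - 4*x - 4*x**2))
c(-145) + (d + 5273) = -145*(3 - 4*(-145) - 4*(-145)**2) + (5528 + 5273) = -145*(3 + 580 - 4*21025) + 10801 = -145*(3 + 580 - 84100) + 10801 = -145*(-83517) + 10801 = 12109965 + 10801 = 12120766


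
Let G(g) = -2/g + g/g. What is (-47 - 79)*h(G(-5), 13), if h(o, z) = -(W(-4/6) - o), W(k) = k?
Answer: -1302/5 ≈ -260.40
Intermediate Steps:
G(g) = 1 - 2/g (G(g) = -2/g + 1 = 1 - 2/g)
h(o, z) = ⅔ + o (h(o, z) = -(-4/6 - o) = -(-4*⅙ - o) = -(-⅔ - o) = ⅔ + o)
(-47 - 79)*h(G(-5), 13) = (-47 - 79)*(⅔ + (-2 - 5)/(-5)) = -126*(⅔ - ⅕*(-7)) = -126*(⅔ + 7/5) = -126*31/15 = -1302/5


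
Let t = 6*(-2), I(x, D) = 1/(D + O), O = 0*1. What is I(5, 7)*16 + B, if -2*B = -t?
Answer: -26/7 ≈ -3.7143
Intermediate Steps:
O = 0
I(x, D) = 1/D (I(x, D) = 1/(D + 0) = 1/D)
t = -12
B = -6 (B = -(-1)*(-12)/2 = -½*12 = -6)
I(5, 7)*16 + B = 16/7 - 6 = -26/7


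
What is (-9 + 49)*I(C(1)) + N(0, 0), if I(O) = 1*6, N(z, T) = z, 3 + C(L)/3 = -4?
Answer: 240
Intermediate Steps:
C(L) = -21 (C(L) = -9 + 3*(-4) = -9 - 12 = -21)
I(O) = 6
(-9 + 49)*I(C(1)) + N(0, 0) = (-9 + 49)*6 + 0 = 40*6 + 0 = 240 + 0 = 240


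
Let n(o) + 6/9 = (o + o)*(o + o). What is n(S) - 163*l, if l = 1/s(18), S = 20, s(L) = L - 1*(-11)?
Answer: 138653/87 ≈ 1593.7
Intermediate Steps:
s(L) = 11 + L (s(L) = L + 11 = 11 + L)
l = 1/29 (l = 1/(11 + 18) = 1/29 ≈ 0.034483)
n(o) = -⅔ + 4*o² (n(o) = -⅔ + (o + o)*(o + o) = -⅔ + (2*o)*(2*o) = -⅔ + 4*o²)
n(S) - 163*l = (-⅔ + 4*20²) - 163*1/29 = (-⅔ + 4*400) - 163/29 = (-⅔ + 1600) - 163/29 = 4798/3 - 163/29 = 138653/87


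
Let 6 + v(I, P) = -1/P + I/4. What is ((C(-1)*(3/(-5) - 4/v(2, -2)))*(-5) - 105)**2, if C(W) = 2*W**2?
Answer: 11449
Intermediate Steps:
v(I, P) = -6 - 1/P + I/4 (v(I, P) = -6 + (-1/P + I/4) = -6 - 1/P + I/4)
((C(-1)*(3/(-5) - 4/v(2, -2)))*(-5) - 105)**2 = (((2*(-1)**2)*(3/(-5) - 4/(-6 - 1/(-2) + (1/4)*2)))*(-5) - 105)**2 = (((2*1)*(3*(-1/5) - 4/(-6 - 1*(-1/2) + 1/2)))*(-5) - 105)**2 = ((2*(-3/5 - 4/(-6 + 1/2 + 1/2)))*(-5) - 105)**2 = ((2*(-3/5 - 4/(-5)))*(-5) - 105)**2 = ((2*(-3/5 - 4*(-1/5)))*(-5) - 105)**2 = ((2*(-3/5 + 4/5))*(-5) - 105)**2 = ((2*(1/5))*(-5) - 105)**2 = ((2/5)*(-5) - 105)**2 = (-2 - 105)**2 = (-107)**2 = 11449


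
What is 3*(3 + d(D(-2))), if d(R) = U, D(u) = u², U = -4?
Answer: -3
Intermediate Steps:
d(R) = -4
3*(3 + d(D(-2))) = 3*(3 - 4) = 3*(-1) = -3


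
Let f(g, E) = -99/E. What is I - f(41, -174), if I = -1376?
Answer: -79841/58 ≈ -1376.6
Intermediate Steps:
I - f(41, -174) = -1376 - (-99)/(-174) = -1376 - (-99)*(-1)/174 = -1376 - 1*33/58 = -1376 - 33/58 = -79841/58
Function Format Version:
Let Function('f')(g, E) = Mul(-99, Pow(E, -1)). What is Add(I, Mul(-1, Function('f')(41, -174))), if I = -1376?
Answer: Rational(-79841, 58) ≈ -1376.6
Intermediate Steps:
Add(I, Mul(-1, Function('f')(41, -174))) = Add(-1376, Mul(-1, Mul(-99, Pow(-174, -1)))) = Add(-1376, Mul(-1, Mul(-99, Rational(-1, 174)))) = Add(-1376, Mul(-1, Rational(33, 58))) = Add(-1376, Rational(-33, 58)) = Rational(-79841, 58)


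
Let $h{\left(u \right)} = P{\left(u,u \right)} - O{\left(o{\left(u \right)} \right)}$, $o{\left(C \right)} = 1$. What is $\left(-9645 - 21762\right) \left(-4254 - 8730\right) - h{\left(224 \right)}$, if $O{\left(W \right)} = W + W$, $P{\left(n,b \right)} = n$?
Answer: $407788266$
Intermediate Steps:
$O{\left(W \right)} = 2 W$
$h{\left(u \right)} = -2 + u$ ($h{\left(u \right)} = u - 2 \cdot 1 = u - 2 = -2 + u$)
$\left(-9645 - 21762\right) \left(-4254 - 8730\right) - h{\left(224 \right)} = \left(-9645 - 21762\right) \left(-4254 - 8730\right) - \left(-2 + 224\right) = \left(-31407\right) \left(-12984\right) - 222 = 407788488 - 222 = 407788266$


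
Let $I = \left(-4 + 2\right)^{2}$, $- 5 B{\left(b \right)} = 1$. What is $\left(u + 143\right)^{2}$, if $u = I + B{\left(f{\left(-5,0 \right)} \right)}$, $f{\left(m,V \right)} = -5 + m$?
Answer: $\frac{538756}{25} \approx 21550.0$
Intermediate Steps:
$B{\left(b \right)} = - \frac{1}{5}$ ($B{\left(b \right)} = \left(- \frac{1}{5}\right) 1 = - \frac{1}{5}$)
$I = 4$ ($I = \left(-2\right)^{2} = 4$)
$u = \frac{19}{5}$ ($u = 4 - \frac{1}{5} = \frac{19}{5} \approx 3.8$)
$\left(u + 143\right)^{2} = \left(\frac{19}{5} + 143\right)^{2} = \left(\frac{734}{5}\right)^{2} = \frac{538756}{25}$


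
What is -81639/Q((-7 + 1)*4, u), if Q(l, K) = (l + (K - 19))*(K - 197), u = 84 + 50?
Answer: 9071/637 ≈ 14.240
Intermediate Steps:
u = 134
Q(l, K) = (-197 + K)*(-19 + K + l) (Q(l, K) = (l + (-19 + K))*(-197 + K) = (-19 + K + l)*(-197 + K) = (-197 + K)*(-19 + K + l))
-81639/Q((-7 + 1)*4, u) = -81639/(3743 + 134**2 - 216*134 - 197*(-7 + 1)*4 + 134*((-7 + 1)*4)) = -81639/(3743 + 17956 - 28944 - (-1182)*4 + 134*(-6*4)) = -81639/(3743 + 17956 - 28944 - 197*(-24) + 134*(-24)) = -81639/(3743 + 17956 - 28944 + 4728 - 3216) = -81639/(-5733) = -81639*(-1/5733) = 9071/637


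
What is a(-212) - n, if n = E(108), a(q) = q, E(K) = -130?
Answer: -82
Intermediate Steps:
n = -130
a(-212) - n = -212 - 1*(-130) = -212 + 130 = -82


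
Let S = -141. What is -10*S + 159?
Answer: 1569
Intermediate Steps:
-10*S + 159 = -10*(-141) + 159 = 1410 + 159 = 1569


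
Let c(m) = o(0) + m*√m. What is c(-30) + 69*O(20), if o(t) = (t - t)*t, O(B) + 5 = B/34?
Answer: -5175/17 - 30*I*√30 ≈ -304.41 - 164.32*I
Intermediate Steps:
O(B) = -5 + B/34
o(t) = 0 (o(t) = 0*t = 0)
c(m) = m^(3/2) (c(m) = 0 + m*√m = 0 + m^(3/2) = m^(3/2))
c(-30) + 69*O(20) = (-30)^(3/2) + 69*(-5 + (1/34)*20) = -30*I*√30 + 69*(-5 + 10/17) = -30*I*√30 + 69*(-75/17) = -30*I*√30 - 5175/17 = -5175/17 - 30*I*√30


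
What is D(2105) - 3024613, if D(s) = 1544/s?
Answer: -6366808821/2105 ≈ -3.0246e+6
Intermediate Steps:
D(2105) - 3024613 = 1544/2105 - 3024613 = -6366808821/2105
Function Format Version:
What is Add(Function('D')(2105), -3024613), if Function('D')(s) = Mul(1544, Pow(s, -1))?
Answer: Rational(-6366808821, 2105) ≈ -3.0246e+6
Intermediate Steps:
Add(Function('D')(2105), -3024613) = Add(Mul(1544, Pow(2105, -1)), -3024613) = Add(Mul(1544, Rational(1, 2105)), -3024613) = Add(Rational(1544, 2105), -3024613) = Rational(-6366808821, 2105)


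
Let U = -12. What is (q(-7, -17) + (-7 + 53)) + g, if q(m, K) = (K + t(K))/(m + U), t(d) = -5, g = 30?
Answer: 1466/19 ≈ 77.158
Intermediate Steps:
q(m, K) = (-5 + K)/(-12 + m) (q(m, K) = (K - 5)/(m - 12) = (-5 + K)/(-12 + m))
(q(-7, -17) + (-7 + 53)) + g = ((-5 - 17)/(-12 - 7) + (-7 + 53)) + 30 = (-22/(-19) + 46) + 30 = (-1/19*(-22) + 46) + 30 = (22/19 + 46) + 30 = 896/19 + 30 = 1466/19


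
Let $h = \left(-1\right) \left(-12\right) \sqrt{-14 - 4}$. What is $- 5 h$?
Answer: $- 180 i \sqrt{2} \approx - 254.56 i$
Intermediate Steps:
$h = 36 i \sqrt{2}$ ($h = 12 \sqrt{-18} = 12 \cdot 3 i \sqrt{2} = 36 i \sqrt{2} \approx 50.912 i$)
$- 5 h = - 5 \cdot 36 i \sqrt{2} = - 180 i \sqrt{2}$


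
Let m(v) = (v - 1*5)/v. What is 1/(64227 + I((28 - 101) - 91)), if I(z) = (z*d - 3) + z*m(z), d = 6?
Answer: 1/63071 ≈ 1.5855e-5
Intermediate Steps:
m(v) = (-5 + v)/v (m(v) = (v - 5)/v = (-5 + v)/v)
I(z) = -8 + 7*z (I(z) = (z*6 - 3) + z*((-5 + z)/z) = (6*z - 3) + (-5 + z) = (-3 + 6*z) + (-5 + z) = -8 + 7*z)
1/(64227 + I((28 - 101) - 91)) = 1/(64227 + (-8 + 7*((28 - 101) - 91))) = 1/(64227 + (-8 + 7*(-73 - 91))) = 1/(64227 + (-8 + 7*(-164))) = 1/(64227 + (-8 - 1148)) = 1/(64227 - 1156) = 1/63071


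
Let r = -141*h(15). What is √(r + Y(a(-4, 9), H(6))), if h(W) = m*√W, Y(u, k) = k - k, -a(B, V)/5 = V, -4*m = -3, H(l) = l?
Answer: 3*I*15^(¼)*√47/2 ≈ 20.238*I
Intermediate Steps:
m = ¾ (m = -¼*(-3) = ¾ ≈ 0.75000)
a(B, V) = -5*V
Y(u, k) = 0
h(W) = 3*√W/4
r = -423*√15/4 ≈ -409.57
√(r + Y(a(-4, 9), H(6))) = √(-423*√15/4 + 0) = √(-423*√15/4) = 3*I*15^(¼)*(2*√47)/4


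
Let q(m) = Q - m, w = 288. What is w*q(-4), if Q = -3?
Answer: 288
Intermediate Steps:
q(m) = -3 - m
w*q(-4) = 288*(-3 - 1*(-4)) = 288*(-3 + 4) = 288*1 = 288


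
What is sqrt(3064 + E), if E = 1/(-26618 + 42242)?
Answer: sqrt(20776420658)/2604 ≈ 55.353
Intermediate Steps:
E = 1/15624 ≈ 6.4004e-5
sqrt(3064 + E) = sqrt(3064 + 1/15624) = sqrt(47871937/15624) = sqrt(20776420658)/2604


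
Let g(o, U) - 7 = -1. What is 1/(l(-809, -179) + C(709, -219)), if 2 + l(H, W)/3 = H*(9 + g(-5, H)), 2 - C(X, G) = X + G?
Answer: -1/36899 ≈ -2.7101e-5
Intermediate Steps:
g(o, U) = 6 (g(o, U) = 7 - 1 = 6)
C(X, G) = 2 - G - X (C(X, G) = 2 - (X + G) = 2 - (G + X) = 2 + (-G - X) = 2 - G - X)
l(H, W) = -6 + 45*H (l(H, W) = -6 + 3*(H*(9 + 6)) = -6 + 3*(H*15) = -6 + 3*(15*H) = -6 + 45*H)
1/(l(-809, -179) + C(709, -219)) = 1/((-6 + 45*(-809)) + (2 - 1*(-219) - 1*709)) = 1/((-6 - 36405) + (2 + 219 - 709)) = 1/(-36411 - 488) = 1/(-36899) = -1/36899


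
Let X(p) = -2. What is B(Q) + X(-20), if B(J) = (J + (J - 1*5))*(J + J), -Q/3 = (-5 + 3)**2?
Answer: 694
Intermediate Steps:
Q = -12 (Q = -3*(-5 + 3)**2 = -3*(-2)**2 = -3*4 = -12)
B(J) = 2*J*(-5 + 2*J) (B(J) = (J + (J - 5))*(2*J) = (J + (-5 + J))*(2*J) = (-5 + 2*J)*(2*J) = 2*J*(-5 + 2*J))
B(Q) + X(-20) = 2*(-12)*(-5 + 2*(-12)) - 2 = 2*(-12)*(-5 - 24) - 2 = 2*(-12)*(-29) - 2 = 696 - 2 = 694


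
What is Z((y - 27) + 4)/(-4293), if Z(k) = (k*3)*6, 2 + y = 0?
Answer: 50/477 ≈ 0.10482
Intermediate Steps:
y = -2 (y = -2 + 0 = -2)
Z(k) = 18*k (Z(k) = (3*k)*6 = 18*k)
Z((y - 27) + 4)/(-4293) = (18*((-2 - 27) + 4))/(-4293) = (18*(-29 + 4))*(-1/4293) = (18*(-25))*(-1/4293) = -450*(-1/4293) = 50/477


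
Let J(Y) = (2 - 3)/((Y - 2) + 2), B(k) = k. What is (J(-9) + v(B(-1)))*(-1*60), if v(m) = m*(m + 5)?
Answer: 700/3 ≈ 233.33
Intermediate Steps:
J(Y) = -1/Y (J(Y) = -1/((-2 + Y) + 2) = -1/Y)
v(m) = m*(5 + m)
(J(-9) + v(B(-1)))*(-1*60) = (-1/(-9) - (5 - 1))*(-1*60) = (-1*(-1/9) - 1*4)*(-60) = (1/9 - 4)*(-60) = -35/9*(-60) = 700/3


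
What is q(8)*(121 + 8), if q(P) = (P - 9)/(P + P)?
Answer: -129/16 ≈ -8.0625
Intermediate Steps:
q(P) = (-9 + P)/(2*P) (q(P) = (-9 + P)/((2*P)) = (-9 + P)*(1/(2*P)) = (-9 + P)/(2*P))
q(8)*(121 + 8) = ((½)*(-9 + 8)/8)*(121 + 8) = ((½)*(⅛)*(-1))*129 = -1/16*129 = -129/16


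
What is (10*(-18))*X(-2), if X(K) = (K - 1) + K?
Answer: 900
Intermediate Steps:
X(K) = -1 + 2*K (X(K) = (-1 + K) + K = -1 + 2*K)
(10*(-18))*X(-2) = (10*(-18))*(-1 + 2*(-2)) = -180*(-1 - 4) = -180*(-5) = 900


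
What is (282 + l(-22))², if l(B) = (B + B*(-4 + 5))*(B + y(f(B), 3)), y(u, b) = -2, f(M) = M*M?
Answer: 1790244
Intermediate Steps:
f(M) = M²
l(B) = 2*B*(-2 + B) (l(B) = (B + B*(-4 + 5))*(B - 2) = (B + B*1)*(-2 + B) = (B + B)*(-2 + B) = (2*B)*(-2 + B) = 2*B*(-2 + B))
(282 + l(-22))² = (282 + 2*(-22)*(-2 - 22))² = (282 + 2*(-22)*(-24))² = (282 + 1056)² = 1338² = 1790244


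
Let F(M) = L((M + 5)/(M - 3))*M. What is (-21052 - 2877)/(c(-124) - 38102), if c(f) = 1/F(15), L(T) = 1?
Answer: 358935/571529 ≈ 0.62803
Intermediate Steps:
F(M) = M (F(M) = 1*M = M)
c(f) = 1/15
(-21052 - 2877)/(c(-124) - 38102) = (-21052 - 2877)/(1/15 - 38102) = -23929/(-571529/15) = -23929*(-15/571529) = 358935/571529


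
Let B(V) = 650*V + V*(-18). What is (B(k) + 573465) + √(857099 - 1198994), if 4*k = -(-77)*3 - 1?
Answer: 609805 + I*√341895 ≈ 6.0981e+5 + 584.72*I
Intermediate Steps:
k = 115/2 (k = (-(-77)*3 - 1)/4 = (-11*(-21) - 1)/4 = (231 - 1)/4 = (¼)*230 = 115/2 ≈ 57.500)
B(V) = 632*V (B(V) = 650*V - 18*V = 632*V)
(B(k) + 573465) + √(857099 - 1198994) = (632*(115/2) + 573465) + √(857099 - 1198994) = (36340 + 573465) + √(-341895) = 609805 + I*√341895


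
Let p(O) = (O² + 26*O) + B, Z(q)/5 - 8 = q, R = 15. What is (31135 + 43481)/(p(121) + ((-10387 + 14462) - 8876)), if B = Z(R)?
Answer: 24872/4367 ≈ 5.6954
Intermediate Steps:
Z(q) = 40 + 5*q
B = 115 (B = 40 + 5*15 = 40 + 75 = 115)
p(O) = 115 + O² + 26*O (p(O) = (O² + 26*O) + 115 = 115 + O² + 26*O)
(31135 + 43481)/(p(121) + ((-10387 + 14462) - 8876)) = (31135 + 43481)/((115 + 121² + 26*121) + ((-10387 + 14462) - 8876)) = 74616/((115 + 14641 + 3146) + (4075 - 8876)) = 74616/(17902 - 4801) = 74616/13101 = 74616*(1/13101) = 24872/4367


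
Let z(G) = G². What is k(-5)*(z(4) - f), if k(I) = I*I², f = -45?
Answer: -7625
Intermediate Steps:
k(I) = I³
k(-5)*(z(4) - f) = (-5)³*(4² - 1*(-45)) = -125*(16 + 45) = -125*61 = -7625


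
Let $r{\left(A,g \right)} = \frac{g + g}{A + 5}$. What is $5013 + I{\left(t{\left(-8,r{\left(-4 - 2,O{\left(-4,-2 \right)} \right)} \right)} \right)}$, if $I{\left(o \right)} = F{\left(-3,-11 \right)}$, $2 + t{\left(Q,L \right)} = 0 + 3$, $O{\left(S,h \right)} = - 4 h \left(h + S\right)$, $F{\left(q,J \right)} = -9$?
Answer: $5004$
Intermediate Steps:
$O{\left(S,h \right)} = - 4 h \left(S + h\right)$
$r{\left(A,g \right)} = \frac{2 g}{5 + A}$
$t{\left(Q,L \right)} = 1$ ($t{\left(Q,L \right)} = -2 + \left(0 + 3\right) = -2 + 3 = 1$)
$I{\left(o \right)} = -9$
$5013 + I{\left(t{\left(-8,r{\left(-4 - 2,O{\left(-4,-2 \right)} \right)} \right)} \right)} = 5013 - 9 = 5004$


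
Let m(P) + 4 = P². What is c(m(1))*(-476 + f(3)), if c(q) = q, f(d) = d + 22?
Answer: 1353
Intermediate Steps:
m(P) = -4 + P²
f(d) = 22 + d
c(m(1))*(-476 + f(3)) = (-4 + 1²)*(-476 + (22 + 3)) = (-4 + 1)*(-476 + 25) = -3*(-451) = 1353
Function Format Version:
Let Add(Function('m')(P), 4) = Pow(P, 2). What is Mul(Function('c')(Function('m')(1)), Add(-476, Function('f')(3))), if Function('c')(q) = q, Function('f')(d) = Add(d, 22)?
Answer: 1353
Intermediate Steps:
Function('m')(P) = Add(-4, Pow(P, 2))
Function('f')(d) = Add(22, d)
Mul(Function('c')(Function('m')(1)), Add(-476, Function('f')(3))) = Mul(Add(-4, Pow(1, 2)), Add(-476, Add(22, 3))) = Mul(Add(-4, 1), Add(-476, 25)) = Mul(-3, -451) = 1353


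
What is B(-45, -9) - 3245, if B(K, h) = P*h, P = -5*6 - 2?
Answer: -2957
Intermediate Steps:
P = -32 (P = -30 - 2 = -32)
B(K, h) = -32*h
B(-45, -9) - 3245 = -32*(-9) - 3245 = 288 - 3245 = -2957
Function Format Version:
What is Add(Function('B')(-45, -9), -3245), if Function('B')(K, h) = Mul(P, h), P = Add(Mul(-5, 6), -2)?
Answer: -2957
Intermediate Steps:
P = -32 (P = Add(-30, -2) = -32)
Function('B')(K, h) = Mul(-32, h)
Add(Function('B')(-45, -9), -3245) = Add(Mul(-32, -9), -3245) = Add(288, -3245) = -2957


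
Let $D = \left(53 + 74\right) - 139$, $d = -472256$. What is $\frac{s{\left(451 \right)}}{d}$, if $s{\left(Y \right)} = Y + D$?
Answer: $- \frac{439}{472256} \approx -0.00092958$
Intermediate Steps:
$D = -12$ ($D = 127 - 139 = -12$)
$s{\left(Y \right)} = -12 + Y$ ($s{\left(Y \right)} = Y - 12 = -12 + Y$)
$\frac{s{\left(451 \right)}}{d} = \frac{-12 + 451}{-472256} = 439 \left(- \frac{1}{472256}\right) = - \frac{439}{472256}$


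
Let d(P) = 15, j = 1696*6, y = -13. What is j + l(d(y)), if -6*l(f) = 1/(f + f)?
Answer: 1831679/180 ≈ 10176.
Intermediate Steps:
j = 10176
l(f) = -1/(12*f) (l(f) = -1/(6*(f + f)) = -1/(2*f)/6 = -1/(12*f))
j + l(d(y)) = 10176 - 1/12/15 = 10176 - 1/12*1/15 = 10176 - 1/180 = 1831679/180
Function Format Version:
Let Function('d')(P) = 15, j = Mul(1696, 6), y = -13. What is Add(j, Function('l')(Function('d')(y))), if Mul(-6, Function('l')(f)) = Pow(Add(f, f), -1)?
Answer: Rational(1831679, 180) ≈ 10176.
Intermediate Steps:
j = 10176
Function('l')(f) = Mul(Rational(-1, 12), Pow(f, -1)) (Function('l')(f) = Mul(Rational(-1, 6), Pow(Add(f, f), -1)) = Mul(Rational(-1, 6), Pow(Mul(2, f), -1)) = Mul(Rational(-1, 6), Mul(Rational(1, 2), Pow(f, -1))) = Mul(Rational(-1, 12), Pow(f, -1)))
Add(j, Function('l')(Function('d')(y))) = Add(10176, Mul(Rational(-1, 12), Pow(15, -1))) = Add(10176, Mul(Rational(-1, 12), Rational(1, 15))) = Add(10176, Rational(-1, 180)) = Rational(1831679, 180)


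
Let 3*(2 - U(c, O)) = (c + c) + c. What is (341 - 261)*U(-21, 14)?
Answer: 1840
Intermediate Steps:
U(c, O) = 2 - c (U(c, O) = 2 - ((c + c) + c)/3 = 2 - (2*c + c)/3 = 2 - c)
(341 - 261)*U(-21, 14) = (341 - 261)*(2 - 1*(-21)) = 80*(2 + 21) = 80*23 = 1840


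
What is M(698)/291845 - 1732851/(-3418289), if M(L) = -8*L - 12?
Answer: 486595154851/997610553205 ≈ 0.48776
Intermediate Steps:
M(L) = -12 - 8*L
M(698)/291845 - 1732851/(-3418289) = (-12 - 8*698)/291845 - 1732851/(-3418289) = (-12 - 5584)*(1/291845) - 1732851*(-1/3418289) = -5596*1/291845 + 1732851/3418289 = -5596/291845 + 1732851/3418289 = 486595154851/997610553205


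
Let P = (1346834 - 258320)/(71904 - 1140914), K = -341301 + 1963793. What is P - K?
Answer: -16362842089/10085 ≈ -1.6225e+6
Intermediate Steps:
K = 1622492
P = -10269/10085 (P = 1088514/(-1069010) = 1088514*(-1/1069010) = -10269/10085 ≈ -1.0182)
P - K = -10269/10085 - 1*1622492 = -10269/10085 - 1622492 = -16362842089/10085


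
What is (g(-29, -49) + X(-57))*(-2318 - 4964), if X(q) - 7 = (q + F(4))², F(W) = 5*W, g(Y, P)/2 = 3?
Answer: -10063724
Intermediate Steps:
g(Y, P) = 6 (g(Y, P) = 2*3 = 6)
X(q) = 7 + (20 + q)² (X(q) = 7 + (q + 5*4)² = 7 + (q + 20)² = 7 + (20 + q)²)
(g(-29, -49) + X(-57))*(-2318 - 4964) = (6 + (7 + (20 - 57)²))*(-2318 - 4964) = (6 + (7 + (-37)²))*(-7282) = (6 + (7 + 1369))*(-7282) = (6 + 1376)*(-7282) = 1382*(-7282) = -10063724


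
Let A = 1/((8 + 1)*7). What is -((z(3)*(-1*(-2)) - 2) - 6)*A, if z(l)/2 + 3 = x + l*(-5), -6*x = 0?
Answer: 80/63 ≈ 1.2698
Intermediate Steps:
x = 0 (x = -1/6*0 = 0)
z(l) = -6 - 10*l (z(l) = -6 + 2*(0 + l*(-5)) = -6 + 2*(0 - 5*l) = -6 + 2*(-5*l) = -6 - 10*l)
A = 1/63 (A = 1/(9*7) = 1/63 ≈ 0.015873)
-((z(3)*(-1*(-2)) - 2) - 6)*A = -(((-6 - 10*3)*(-1*(-2)) - 2) - 6)/63 = -(((-6 - 30)*2 - 2) - 6)/63 = -((-36*2 - 2) - 6)/63 = -((-72 - 2) - 6)/63 = -(-74 - 6)/63 = -(-80)/63 = -1*(-80/63) = 80/63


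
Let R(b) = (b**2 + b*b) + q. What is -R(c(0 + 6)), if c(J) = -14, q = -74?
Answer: -318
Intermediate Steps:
R(b) = -74 + 2*b**2 (R(b) = (b**2 + b*b) - 74 = (b**2 + b**2) - 74 = 2*b**2 - 74 = -74 + 2*b**2)
-R(c(0 + 6)) = -(-74 + 2*(-14)**2) = -(-74 + 2*196) = -(-74 + 392) = -1*318 = -318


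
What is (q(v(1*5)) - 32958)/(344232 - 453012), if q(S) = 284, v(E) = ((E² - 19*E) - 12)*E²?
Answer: 16337/54390 ≈ 0.30037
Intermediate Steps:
v(E) = E²*(-12 + E² - 19*E) (v(E) = (-12 + E² - 19*E)*E² = E²*(-12 + E² - 19*E))
(q(v(1*5)) - 32958)/(344232 - 453012) = (284 - 32958)/(344232 - 453012) = -32674/(-108780) = -32674*(-1/108780) = 16337/54390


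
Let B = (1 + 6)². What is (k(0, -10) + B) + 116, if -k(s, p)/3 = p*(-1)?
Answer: 135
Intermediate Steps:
k(s, p) = 3*p (k(s, p) = -3*p*(-1) = -(-3)*p = 3*p)
B = 49 (B = 7² = 49)
(k(0, -10) + B) + 116 = (3*(-10) + 49) + 116 = (-30 + 49) + 116 = 19 + 116 = 135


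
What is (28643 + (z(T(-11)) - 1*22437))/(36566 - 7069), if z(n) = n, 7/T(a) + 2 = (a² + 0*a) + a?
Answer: 670255/3185676 ≈ 0.21040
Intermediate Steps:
T(a) = 7/(-2 + a + a²) (T(a) = 7/(-2 + ((a² + 0*a) + a)) = 7/(-2 + ((a² + 0) + a)) = 7/(-2 + (a² + a)) = 7/(-2 + (a + a²)) = 7/(-2 + a + a²))
(28643 + (z(T(-11)) - 1*22437))/(36566 - 7069) = (28643 + (7/(-2 - 11 + (-11)²) - 1*22437))/(36566 - 7069) = (28643 + (7/(-2 - 11 + 121) - 22437))/29497 = (28643 + (7/108 - 22437))*(1/29497) = (28643 - 2423189/108)*(1/29497) = (670255/108)*(1/29497) = 670255/3185676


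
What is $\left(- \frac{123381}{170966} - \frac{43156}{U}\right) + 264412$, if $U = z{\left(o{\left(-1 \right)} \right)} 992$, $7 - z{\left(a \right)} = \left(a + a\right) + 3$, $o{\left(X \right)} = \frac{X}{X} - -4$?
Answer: $\frac{33633694202671}{127198704} \approx 2.6442 \cdot 10^{5}$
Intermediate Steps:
$o{\left(X \right)} = 5$ ($o{\left(X \right)} = 1 + 4 = 5$)
$z{\left(a \right)} = 4 - 2 a$ ($z{\left(a \right)} = 7 - \left(\left(a + a\right) + 3\right) = 7 - \left(2 a + 3\right) = 7 - \left(3 + 2 a\right) = 4 - 2 a$)
$U = -5952$ ($U = \left(4 - 10\right) 992 = \left(-6\right) 992 = -5952$)
$\left(- \frac{123381}{170966} - \frac{43156}{U}\right) + 264412 = \left(- \frac{123381}{170966} - \frac{43156}{-5952}\right) + 264412 = \left(\left(-123381\right) \frac{1}{170966} - - \frac{10789}{1488}\right) + 264412 = \left(- \frac{123381}{170966} + \frac{10789}{1488}\right) + 264412 = \frac{830480623}{127198704} + 264412 = \frac{33633694202671}{127198704}$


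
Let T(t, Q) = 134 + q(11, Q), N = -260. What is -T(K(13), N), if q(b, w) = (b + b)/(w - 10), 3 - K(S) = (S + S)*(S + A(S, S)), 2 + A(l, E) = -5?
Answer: -18079/135 ≈ -133.92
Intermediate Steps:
A(l, E) = -7 (A(l, E) = -2 - 5 = -7)
K(S) = 3 - 2*S*(-7 + S) (K(S) = 3 - (S + S)*(S - 7) = 3 - 2*S*(-7 + S))
q(b, w) = 2*b/(-10 + w) (q(b, w) = (2*b)/(-10 + w) = 2*b/(-10 + w))
T(t, Q) = 134 + 22/(-10 + Q) (T(t, Q) = 134 + 2*11/(-10 + Q) = 134 + 22/(-10 + Q))
-T(K(13), N) = -2*(-659 + 67*(-260))/(-10 - 260) = -2*(-659 - 17420)/(-270) = -2*(-1)*(-18079)/270 = -1*18079/135 = -18079/135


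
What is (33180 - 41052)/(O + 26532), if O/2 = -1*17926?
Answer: 984/1165 ≈ 0.84464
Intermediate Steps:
O = -35852 (O = 2*(-1*17926) = 2*(-17926) = -35852)
(33180 - 41052)/(O + 26532) = (33180 - 41052)/(-35852 + 26532) = -7872/(-9320) = -7872*(-1/9320) = 984/1165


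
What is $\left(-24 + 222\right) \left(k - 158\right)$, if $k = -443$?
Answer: $-118998$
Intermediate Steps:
$\left(-24 + 222\right) \left(k - 158\right) = \left(-24 + 222\right) \left(-443 - 158\right) = 198 \left(-601\right) = -118998$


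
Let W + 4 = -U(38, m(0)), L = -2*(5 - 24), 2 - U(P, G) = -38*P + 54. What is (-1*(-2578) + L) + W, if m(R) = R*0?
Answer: 1220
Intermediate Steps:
m(R) = 0
U(P, G) = -52 + 38*P (U(P, G) = 2 - (-38*P + 54) = 2 - (54 - 38*P) = 2 + (-54 + 38*P) = -52 + 38*P)
L = 38 (L = -2*(-19) = 38)
W = -1396 (W = -4 - (-52 + 38*38) = -4 - (-52 + 1444) = -4 - 1*1392 = -4 - 1392 = -1396)
(-1*(-2578) + L) + W = (-1*(-2578) + 38) - 1396 = (2578 + 38) - 1396 = 2616 - 1396 = 1220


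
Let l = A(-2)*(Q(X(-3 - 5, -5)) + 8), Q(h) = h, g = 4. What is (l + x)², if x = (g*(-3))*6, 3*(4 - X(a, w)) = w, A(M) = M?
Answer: 88804/9 ≈ 9867.1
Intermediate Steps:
X(a, w) = 4 - w/3
x = -72 (x = (4*(-3))*6 = -12*6 = -72)
l = -82/3 (l = -2*((4 - ⅓*(-5)) + 8) = -2*((4 + 5/3) + 8) = -2*(17/3 + 8) = -2*41/3 = -82/3 ≈ -27.333)
(l + x)² = (-82/3 - 72)² = (-298/3)² = 88804/9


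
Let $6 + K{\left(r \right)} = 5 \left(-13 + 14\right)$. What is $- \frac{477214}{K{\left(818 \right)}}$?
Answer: $477214$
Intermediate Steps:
$K{\left(r \right)} = -1$ ($K{\left(r \right)} = -6 + 5 \left(-13 + 14\right) = -6 + 5 \cdot 1 = -6 + 5 = -1$)
$- \frac{477214}{K{\left(818 \right)}} = - \frac{477214}{-1} = \left(-477214\right) \left(-1\right) = 477214$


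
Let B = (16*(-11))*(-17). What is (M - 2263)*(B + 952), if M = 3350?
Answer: 4287128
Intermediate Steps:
B = 2992 (B = -176*(-17) = 2992)
(M - 2263)*(B + 952) = (3350 - 2263)*(2992 + 952) = 1087*3944 = 4287128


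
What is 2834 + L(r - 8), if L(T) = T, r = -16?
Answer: 2810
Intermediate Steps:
2834 + L(r - 8) = 2834 + (-16 - 8) = 2834 - 24 = 2810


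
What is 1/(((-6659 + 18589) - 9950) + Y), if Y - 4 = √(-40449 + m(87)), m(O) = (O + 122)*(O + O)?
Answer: 1984/3940339 - I*√4083/3940339 ≈ 0.00050351 - 1.6216e-5*I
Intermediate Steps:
m(O) = 2*O*(122 + O) (m(O) = (122 + O)*(2*O) = 2*O*(122 + O))
Y = 4 + I*√4083 (Y = 4 + √(-40449 + 2*87*(122 + 87)) = 4 + √(-40449 + 2*87*209) = 4 + √(-40449 + 36366) = 4 + √(-4083) = 4 + I*√4083 ≈ 4.0 + 63.898*I)
1/(((-6659 + 18589) - 9950) + Y) = 1/(((-6659 + 18589) - 9950) + (4 + I*√4083)) = 1/((11930 - 9950) + (4 + I*√4083)) = 1/(1980 + (4 + I*√4083)) = 1/(1984 + I*√4083)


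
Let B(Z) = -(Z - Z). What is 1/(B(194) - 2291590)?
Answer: -1/2291590 ≈ -4.3638e-7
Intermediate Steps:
B(Z) = 0 (B(Z) = -1*0 = 0)
1/(B(194) - 2291590) = 1/(0 - 2291590) = 1/(-2291590) = -1/2291590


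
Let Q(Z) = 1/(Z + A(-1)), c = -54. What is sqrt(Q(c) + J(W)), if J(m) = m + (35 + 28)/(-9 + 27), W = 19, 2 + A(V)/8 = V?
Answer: sqrt(34203)/39 ≈ 4.7421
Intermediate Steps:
A(V) = -16 + 8*V
Q(Z) = 1/(-24 + Z) (Q(Z) = 1/(Z + (-16 + 8*(-1))) = 1/(Z + (-16 - 8)) = 1/(Z - 24) = 1/(-24 + Z))
J(m) = 7/2 + m (J(m) = m + 63/18 = m + 63*(1/18) = m + 7/2 = 7/2 + m)
sqrt(Q(c) + J(W)) = sqrt(1/(-24 - 54) + (7/2 + 19)) = sqrt(1/(-78) + 45/2) = sqrt(-1/78 + 45/2) = sqrt(877/39) = sqrt(34203)/39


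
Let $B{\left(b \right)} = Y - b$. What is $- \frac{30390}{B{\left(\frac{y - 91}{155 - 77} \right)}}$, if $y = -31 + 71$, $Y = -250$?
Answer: $\frac{263380}{2161} \approx 121.88$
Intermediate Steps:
$y = 40$
$B{\left(b \right)} = -250 - b$
$- \frac{30390}{B{\left(\frac{y - 91}{155 - 77} \right)}} = - \frac{30390}{-250 - \frac{40 - 91}{155 - 77}} = - \frac{30390}{-250 - - \frac{51}{78}} = - \frac{30390}{-250 - \left(-51\right) \frac{1}{78}} = - \frac{30390}{-250 - - \frac{17}{26}} = - \frac{30390}{-250 + \frac{17}{26}} = - \frac{30390}{- \frac{6483}{26}} = \left(-30390\right) \left(- \frac{26}{6483}\right) = \frac{263380}{2161}$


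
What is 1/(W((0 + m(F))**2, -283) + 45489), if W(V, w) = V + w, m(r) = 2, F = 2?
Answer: 1/45210 ≈ 2.2119e-5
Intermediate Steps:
1/(W((0 + m(F))**2, -283) + 45489) = 1/(((0 + 2)**2 - 283) + 45489) = 1/((2**2 - 283) + 45489) = 1/((4 - 283) + 45489) = 1/(-279 + 45489) = 1/45210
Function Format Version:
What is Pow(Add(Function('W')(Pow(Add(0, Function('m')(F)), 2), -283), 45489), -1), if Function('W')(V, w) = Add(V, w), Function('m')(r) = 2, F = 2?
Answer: Rational(1, 45210) ≈ 2.2119e-5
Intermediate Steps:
Pow(Add(Function('W')(Pow(Add(0, Function('m')(F)), 2), -283), 45489), -1) = Pow(Add(Add(Pow(Add(0, 2), 2), -283), 45489), -1) = Pow(Add(Add(Pow(2, 2), -283), 45489), -1) = Pow(Add(Add(4, -283), 45489), -1) = Pow(Add(-279, 45489), -1) = Pow(45210, -1) = Rational(1, 45210)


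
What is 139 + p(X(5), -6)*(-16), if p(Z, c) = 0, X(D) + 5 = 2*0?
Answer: 139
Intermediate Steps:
X(D) = -5 (X(D) = -5 + 2*0 = -5 + 0 = -5)
139 + p(X(5), -6)*(-16) = 139 + 0*(-16) = 139 + 0 = 139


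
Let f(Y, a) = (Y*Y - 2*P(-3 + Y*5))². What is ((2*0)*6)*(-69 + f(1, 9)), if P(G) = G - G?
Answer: 0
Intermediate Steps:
P(G) = 0
f(Y, a) = Y⁴ (f(Y, a) = (Y*Y - 2*0)² = (Y² + 0)² = (Y²)² = Y⁴)
((2*0)*6)*(-69 + f(1, 9)) = ((2*0)*6)*(-69 + 1⁴) = (0*6)*(-69 + 1) = 0*(-68) = 0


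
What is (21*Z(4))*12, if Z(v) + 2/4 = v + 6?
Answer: 2394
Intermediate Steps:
Z(v) = 11/2 + v (Z(v) = -½ + (v + 6) = -½ + (6 + v) = 11/2 + v)
(21*Z(4))*12 = (21*(11/2 + 4))*12 = (21*(19/2))*12 = (399/2)*12 = 2394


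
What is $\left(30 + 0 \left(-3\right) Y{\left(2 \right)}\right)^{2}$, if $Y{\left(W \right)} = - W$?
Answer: $900$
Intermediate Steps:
$\left(30 + 0 \left(-3\right) Y{\left(2 \right)}\right)^{2} = \left(30 + 0 \left(-3\right) \left(\left(-1\right) 2\right)\right)^{2} = \left(30 + 0 \left(-2\right)\right)^{2} = \left(30 + 0\right)^{2} = 30^{2} = 900$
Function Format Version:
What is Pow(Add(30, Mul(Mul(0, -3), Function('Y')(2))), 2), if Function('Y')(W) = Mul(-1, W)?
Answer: 900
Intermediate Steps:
Pow(Add(30, Mul(Mul(0, -3), Function('Y')(2))), 2) = Pow(Add(30, Mul(Mul(0, -3), Mul(-1, 2))), 2) = Pow(Add(30, Mul(0, -2)), 2) = Pow(Add(30, 0), 2) = Pow(30, 2) = 900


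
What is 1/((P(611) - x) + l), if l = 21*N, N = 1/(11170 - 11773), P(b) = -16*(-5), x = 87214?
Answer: -201/17513941 ≈ -1.1477e-5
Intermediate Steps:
P(b) = 80
N = -1/603 (N = 1/(-603) = -1/603 ≈ -0.0016584)
l = -7/201 (l = 21*(-1/603) = -7/201 ≈ -0.034826)
1/((P(611) - x) + l) = 1/((80 - 1*87214) - 7/201) = 1/((80 - 87214) - 7/201) = 1/(-87134 - 7/201) = 1/(-17513941/201) = -201/17513941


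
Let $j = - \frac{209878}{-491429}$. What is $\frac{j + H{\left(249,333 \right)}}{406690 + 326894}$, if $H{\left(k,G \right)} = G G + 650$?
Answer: $\frac{54813709109}{360504451536} \approx 0.15205$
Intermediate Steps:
$H{\left(k,G \right)} = 650 + G^{2}$ ($H{\left(k,G \right)} = G^{2} + 650 = 650 + G^{2}$)
$j = \frac{209878}{491429}$ ($j = \left(-209878\right) \left(- \frac{1}{491429}\right) = \frac{209878}{491429} \approx 0.42708$)
$\frac{j + H{\left(249,333 \right)}}{406690 + 326894} = \frac{\frac{209878}{491429} + \left(650 + 333^{2}\right)}{406690 + 326894} = \frac{\frac{209878}{491429} + \left(650 + 110889\right)}{733584} = \left(\frac{209878}{491429} + 111539\right) \frac{1}{733584} = \frac{54813709109}{491429} \cdot \frac{1}{733584} = \frac{54813709109}{360504451536}$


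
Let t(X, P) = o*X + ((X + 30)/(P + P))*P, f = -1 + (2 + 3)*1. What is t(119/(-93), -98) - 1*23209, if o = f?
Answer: -1438385/62 ≈ -23200.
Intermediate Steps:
f = 4 (f = -1 + 5*1 = -1 + 5 = 4)
o = 4
t(X, P) = 15 + 9*X/2 (t(X, P) = 4*X + ((X + 30)/(P + P))*P = 4*X + ((30 + X)/((2*P)))*P = 4*X + ((30 + X)*(1/(2*P)))*P = 4*X + ((30 + X)/(2*P))*P = 4*X + (15 + X/2) = 15 + 9*X/2)
t(119/(-93), -98) - 1*23209 = (15 + 9*(119/(-93))/2) - 1*23209 = (15 + 9*(119*(-1/93))/2) - 23209 = (15 + (9/2)*(-119/93)) - 23209 = (15 - 357/62) - 23209 = 573/62 - 23209 = -1438385/62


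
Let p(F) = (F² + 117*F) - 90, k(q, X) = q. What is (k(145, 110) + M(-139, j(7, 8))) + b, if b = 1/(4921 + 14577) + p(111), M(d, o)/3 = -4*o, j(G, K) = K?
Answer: 492655967/19498 ≈ 25267.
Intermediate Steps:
M(d, o) = -12*o (M(d, o) = 3*(-4*o) = -12*o)
p(F) = -90 + F² + 117*F
b = 491700565/19498 (b = 1/(4921 + 14577) + (-90 + 111² + 117*111) = 1/19498 + (-90 + 12321 + 12987) = 1/19498 + 25218 = 491700565/19498 ≈ 25218.)
(k(145, 110) + M(-139, j(7, 8))) + b = (145 - 12*8) + 491700565/19498 = (145 - 96) + 491700565/19498 = 49 + 491700565/19498 = 492655967/19498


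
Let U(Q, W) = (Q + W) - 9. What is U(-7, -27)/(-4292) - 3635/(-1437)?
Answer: 15663211/6167604 ≈ 2.5396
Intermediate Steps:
U(Q, W) = -9 + Q + W
U(-7, -27)/(-4292) - 3635/(-1437) = (-9 - 7 - 27)/(-4292) - 3635/(-1437) = -43*(-1/4292) - 3635*(-1/1437) = 43/4292 + 3635/1437 = 15663211/6167604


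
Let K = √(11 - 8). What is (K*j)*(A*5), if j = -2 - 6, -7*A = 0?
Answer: 0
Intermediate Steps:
A = 0 (A = -⅐*0 = 0)
j = -8
K = √3 ≈ 1.7320
(K*j)*(A*5) = (√3*(-8))*(0*5) = -8*√3*0 = 0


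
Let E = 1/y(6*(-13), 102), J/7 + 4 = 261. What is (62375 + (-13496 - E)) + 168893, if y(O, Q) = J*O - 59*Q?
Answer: 31868754481/146340 ≈ 2.1777e+5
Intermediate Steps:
J = 1799 (J = -28 + 7*261 = -28 + 1827 = 1799)
y(O, Q) = -59*Q + 1799*O (y(O, Q) = 1799*O - 59*Q = -59*Q + 1799*O)
E = -1/146340 (E = 1/(-59*102 + 1799*(6*(-13))) = 1/(-6018 + 1799*(-78)) = 1/(-6018 - 140322) = 1/(-146340) = -1/146340 ≈ -6.8334e-6)
(62375 + (-13496 - E)) + 168893 = (62375 + (-13496 - 1*(-1/146340))) + 168893 = (62375 + (-13496 + 1/146340)) + 168893 = (62375 - 1975004639/146340) + 168893 = 7152952861/146340 + 168893 = 31868754481/146340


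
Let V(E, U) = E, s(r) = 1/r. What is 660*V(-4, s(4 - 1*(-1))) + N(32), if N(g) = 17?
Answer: -2623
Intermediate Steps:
660*V(-4, s(4 - 1*(-1))) + N(32) = 660*(-4) + 17 = -2640 + 17 = -2623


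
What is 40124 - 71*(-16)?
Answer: 41260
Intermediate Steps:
40124 - 71*(-16) = 40124 - 1*(-1136) = 40124 + 1136 = 41260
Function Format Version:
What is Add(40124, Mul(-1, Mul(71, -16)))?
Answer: 41260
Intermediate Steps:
Add(40124, Mul(-1, Mul(71, -16))) = Add(40124, Mul(-1, -1136)) = Add(40124, 1136) = 41260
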